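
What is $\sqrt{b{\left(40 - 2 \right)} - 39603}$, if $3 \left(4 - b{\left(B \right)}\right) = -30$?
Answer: $i \sqrt{39589} \approx 198.97 i$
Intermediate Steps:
$b{\left(B \right)} = 14$ ($b{\left(B \right)} = 4 - -10 = 4 + 10 = 14$)
$\sqrt{b{\left(40 - 2 \right)} - 39603} = \sqrt{14 - 39603} = \sqrt{-39589} = i \sqrt{39589}$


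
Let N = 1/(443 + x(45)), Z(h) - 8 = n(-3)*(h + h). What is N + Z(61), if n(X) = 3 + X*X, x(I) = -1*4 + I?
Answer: 712449/484 ≈ 1472.0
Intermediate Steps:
x(I) = -4 + I
n(X) = 3 + X²
Z(h) = 8 + 24*h (Z(h) = 8 + (3 + (-3)²)*(h + h) = 8 + (3 + 9)*(2*h) = 8 + 12*(2*h) = 8 + 24*h)
N = 1/484 (N = 1/(443 + (-4 + 45)) = 1/(443 + 41) = 1/484 ≈ 0.0020661)
N + Z(61) = 1/484 + (8 + 24*61) = 1/484 + (8 + 1464) = 1/484 + 1472 = 712449/484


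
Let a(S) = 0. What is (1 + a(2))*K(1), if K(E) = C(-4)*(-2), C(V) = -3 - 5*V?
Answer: -34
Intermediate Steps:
K(E) = -34 (K(E) = (-3 - 5*(-4))*(-2) = (-3 + 20)*(-2) = 17*(-2) = -34)
(1 + a(2))*K(1) = (1 + 0)*(-34) = 1*(-34) = -34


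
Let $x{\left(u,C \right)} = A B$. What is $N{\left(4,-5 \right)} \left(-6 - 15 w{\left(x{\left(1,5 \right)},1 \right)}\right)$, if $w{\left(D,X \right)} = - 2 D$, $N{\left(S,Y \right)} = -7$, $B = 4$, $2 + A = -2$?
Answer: $3402$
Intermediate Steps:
$A = -4$ ($A = -2 - 2 = -4$)
$x{\left(u,C \right)} = -16$ ($x{\left(u,C \right)} = \left(-4\right) 4 = -16$)
$N{\left(4,-5 \right)} \left(-6 - 15 w{\left(x{\left(1,5 \right)},1 \right)}\right) = - 7 \left(-6 - 15 \left(\left(-2\right) \left(-16\right)\right)\right) = - 7 \left(-6 - 480\right) = \left(-7\right) \left(-486\right) = 3402$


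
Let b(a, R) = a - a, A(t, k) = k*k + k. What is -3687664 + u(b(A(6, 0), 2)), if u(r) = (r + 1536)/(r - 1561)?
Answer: -5756445040/1561 ≈ -3.6877e+6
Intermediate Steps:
A(t, k) = k + k² (A(t, k) = k² + k = k + k²)
b(a, R) = 0
u(r) = (1536 + r)/(-1561 + r)
-3687664 + u(b(A(6, 0), 2)) = -3687664 + (1536 + 0)/(-1561 + 0) = -3687664 + 1536/(-1561) = -3687664 - 1/1561*1536 = -3687664 - 1536/1561 = -5756445040/1561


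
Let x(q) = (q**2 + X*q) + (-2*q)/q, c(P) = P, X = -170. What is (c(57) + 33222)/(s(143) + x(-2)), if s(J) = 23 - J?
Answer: 11093/74 ≈ 149.91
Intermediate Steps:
x(q) = -2 + q**2 - 170*q (x(q) = (q**2 - 170*q) + (-2*q)/q = (q**2 - 170*q) - 2 = -2 + q**2 - 170*q)
(c(57) + 33222)/(s(143) + x(-2)) = (57 + 33222)/((23 - 1*143) + (-2 + (-2)**2 - 170*(-2))) = 33279/((23 - 143) + (-2 + 4 + 340)) = 33279/(-120 + 342) = 33279/222 = 33279*(1/222) = 11093/74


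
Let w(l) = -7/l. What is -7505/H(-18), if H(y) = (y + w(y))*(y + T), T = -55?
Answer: -135090/23141 ≈ -5.8377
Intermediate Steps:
H(y) = (-55 + y)*(y - 7/y) (H(y) = (y - 7/y)*(y - 55) = (y - 7/y)*(-55 + y) = (-55 + y)*(y - 7/y))
-7505/H(-18) = -7505/(-7 + (-18)**2 - 55*(-18) + 385/(-18)) = -7505/(-7 + 324 + 990 + 385*(-1/18)) = -7505/(-7 + 324 + 990 - 385/18) = -7505/23141/18 = -7505*18/23141 = -135090/23141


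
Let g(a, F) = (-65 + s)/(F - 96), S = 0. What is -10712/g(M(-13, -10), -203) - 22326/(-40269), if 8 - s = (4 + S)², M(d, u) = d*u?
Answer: -42991822358/979879 ≈ -43875.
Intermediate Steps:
s = -8 (s = 8 - (4 + 0)² = 8 - 1*4² = 8 - 1*16 = 8 - 16 = -8)
g(a, F) = -73/(-96 + F) (g(a, F) = (-65 - 8)/(F - 96) = -73/(-96 + F))
-10712/g(M(-13, -10), -203) - 22326/(-40269) = -10712/((-73/(-96 - 203))) - 22326/(-40269) = -10712/((-73/(-299))) - 22326*(-1/40269) = -10712/((-73*(-1/299))) + 7442/13423 = -10712/73/299 + 7442/13423 = -10712*299/73 + 7442/13423 = -3202888/73 + 7442/13423 = -42991822358/979879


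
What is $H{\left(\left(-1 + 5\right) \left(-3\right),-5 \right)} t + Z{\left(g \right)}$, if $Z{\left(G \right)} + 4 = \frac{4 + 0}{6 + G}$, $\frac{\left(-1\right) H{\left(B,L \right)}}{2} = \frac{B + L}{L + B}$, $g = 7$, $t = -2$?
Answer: $\frac{4}{13} \approx 0.30769$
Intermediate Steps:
$H{\left(B,L \right)} = -2$ ($H{\left(B,L \right)} = - 2 \frac{B + L}{L + B} = - 2 \frac{B + L}{B + L} = \left(-2\right) 1 = -2$)
$Z{\left(G \right)} = -4 + \frac{4}{6 + G}$ ($Z{\left(G \right)} = -4 + \frac{4 + 0}{6 + G} = -4 + \frac{4}{6 + G}$)
$H{\left(\left(-1 + 5\right) \left(-3\right),-5 \right)} t + Z{\left(g \right)} = \left(-2\right) \left(-2\right) + \frac{4 \left(-5 - 7\right)}{6 + 7} = 4 + \frac{4 \left(-5 - 7\right)}{13} = 4 + 4 \cdot \frac{1}{13} \left(-12\right) = 4 - \frac{48}{13} = \frac{4}{13}$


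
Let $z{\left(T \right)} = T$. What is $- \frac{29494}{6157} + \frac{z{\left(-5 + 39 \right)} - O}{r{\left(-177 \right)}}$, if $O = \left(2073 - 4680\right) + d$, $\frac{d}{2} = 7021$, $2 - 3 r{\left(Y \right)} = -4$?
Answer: $- \frac{70254945}{12314} \approx -5705.3$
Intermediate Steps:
$r{\left(Y \right)} = 2$ ($r{\left(Y \right)} = \frac{2}{3} - - \frac{4}{3} = \frac{2}{3} + \frac{4}{3} = 2$)
$d = 14042$ ($d = 2 \cdot 7021 = 14042$)
$O = 11435$ ($O = \left(2073 - 4680\right) + 14042 = -2607 + 14042 = 11435$)
$- \frac{29494}{6157} + \frac{z{\left(-5 + 39 \right)} - O}{r{\left(-177 \right)}} = - \frac{29494}{6157} + \frac{\left(-5 + 39\right) - 11435}{2} = \left(-29494\right) \frac{1}{6157} + \left(34 - 11435\right) \frac{1}{2} = - \frac{29494}{6157} - \frac{11401}{2} = - \frac{70254945}{12314}$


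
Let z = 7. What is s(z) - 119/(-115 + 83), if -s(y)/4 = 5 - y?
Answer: 375/32 ≈ 11.719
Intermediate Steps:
s(y) = -20 + 4*y (s(y) = -4*(5 - y) = -20 + 4*y)
s(z) - 119/(-115 + 83) = (-20 + 4*7) - 119/(-115 + 83) = (-20 + 28) - 119/(-32) = 8 - 119*(-1/32) = 8 + 119/32 = 375/32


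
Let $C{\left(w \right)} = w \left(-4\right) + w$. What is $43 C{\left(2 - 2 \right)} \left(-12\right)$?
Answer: $0$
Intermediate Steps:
$C{\left(w \right)} = - 3 w$ ($C{\left(w \right)} = - 4 w + w = - 3 w$)
$43 C{\left(2 - 2 \right)} \left(-12\right) = 43 \left(- 3 \left(2 - 2\right)\right) \left(-12\right) = 43 \left(\left(-3\right) 0\right) \left(-12\right) = 43 \cdot 0 \left(-12\right) = 0 \left(-12\right) = 0$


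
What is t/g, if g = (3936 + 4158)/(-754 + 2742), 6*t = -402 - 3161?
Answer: -24941/171 ≈ -145.85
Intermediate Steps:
t = -3563/6 (t = (-402 - 3161)/6 = (⅙)*(-3563) = -3563/6 ≈ -593.83)
g = 57/14 (g = 8094/1988 = 8094*(1/1988) = 57/14 ≈ 4.0714)
t/g = -3563/(6*57/14) = -3563/6*14/57 = -24941/171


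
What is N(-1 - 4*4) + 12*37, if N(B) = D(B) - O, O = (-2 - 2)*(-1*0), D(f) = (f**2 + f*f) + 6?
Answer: 1028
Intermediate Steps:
D(f) = 6 + 2*f**2 (D(f) = (f**2 + f**2) + 6 = 2*f**2 + 6 = 6 + 2*f**2)
O = 0 (O = -4*0 = 0)
N(B) = 6 + 2*B**2 (N(B) = (6 + 2*B**2) - 1*0 = (6 + 2*B**2) + 0 = 6 + 2*B**2)
N(-1 - 4*4) + 12*37 = (6 + 2*(-1 - 4*4)**2) + 12*37 = (6 + 2*(-1 - 16)**2) + 444 = (6 + 2*(-17)**2) + 444 = (6 + 2*289) + 444 = (6 + 578) + 444 = 584 + 444 = 1028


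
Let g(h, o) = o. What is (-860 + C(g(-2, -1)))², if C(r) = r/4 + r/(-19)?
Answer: 4273890625/5776 ≈ 7.3994e+5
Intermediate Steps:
C(r) = 15*r/76 (C(r) = r*(¼) + r*(-1/19) = r/4 - r/19 = 15*r/76)
(-860 + C(g(-2, -1)))² = (-860 + (15/76)*(-1))² = (-860 - 15/76)² = (-65375/76)² = 4273890625/5776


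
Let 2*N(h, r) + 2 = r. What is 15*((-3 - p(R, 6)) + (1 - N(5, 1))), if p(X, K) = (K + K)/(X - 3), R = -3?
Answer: 15/2 ≈ 7.5000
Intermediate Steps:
p(X, K) = 2*K/(-3 + X) (p(X, K) = (2*K)/(-3 + X) = 2*K/(-3 + X))
N(h, r) = -1 + r/2
15*((-3 - p(R, 6)) + (1 - N(5, 1))) = 15*((-3 - 2*6/(-3 - 3)) + (1 - (-1 + (1/2)*1))) = 15*((-3 - 2*6/(-6)) + (1 - (-1 + 1/2))) = 15*((-3 - 2*6*(-1)/6) + (1 - 1*(-1/2))) = 15*((-3 - 1*(-2)) + (1 + 1/2)) = 15*((-3 + 2) + 3/2) = 15*(-1 + 3/2) = 15*(1/2) = 15/2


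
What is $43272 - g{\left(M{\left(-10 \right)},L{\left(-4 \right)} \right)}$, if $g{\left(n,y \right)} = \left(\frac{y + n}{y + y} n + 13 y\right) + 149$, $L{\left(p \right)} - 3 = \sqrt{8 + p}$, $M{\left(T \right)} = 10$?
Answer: $43043$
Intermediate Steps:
$L{\left(p \right)} = 3 + \sqrt{8 + p}$
$g{\left(n,y \right)} = 149 + 13 y + \frac{n \left(n + y\right)}{2 y}$ ($g{\left(n,y \right)} = \left(\frac{n + y}{2 y} n + 13 y\right) + 149 = \left(\frac{n \left(n + y\right)}{2 y} + 13 y\right) + 149 = \left(13 y + \frac{n \left(n + y\right)}{2 y}\right) + 149 = 149 + 13 y + \frac{n \left(n + y\right)}{2 y}$)
$43272 - g{\left(M{\left(-10 \right)},L{\left(-4 \right)} \right)} = 43272 - \frac{10^{2} + \left(3 + \sqrt{8 - 4}\right) \left(298 + 10 + 26 \left(3 + \sqrt{8 - 4}\right)\right)}{2 \left(3 + \sqrt{8 - 4}\right)} = 43272 - \frac{100 + \left(3 + \sqrt{4}\right) \left(298 + 10 + 26 \left(3 + \sqrt{4}\right)\right)}{2 \left(3 + \sqrt{4}\right)} = 43272 - \frac{100 + \left(3 + 2\right) \left(298 + 10 + 26 \left(3 + 2\right)\right)}{2 \left(3 + 2\right)} = 43272 - \frac{100 + 5 \left(298 + 10 + 26 \cdot 5\right)}{2 \cdot 5} = 43272 - \frac{1}{2} \cdot \frac{1}{5} \left(100 + 5 \left(298 + 10 + 130\right)\right) = 43272 - \frac{1}{2} \cdot \frac{1}{5} \left(100 + 5 \cdot 438\right) = 43272 - \frac{1}{2} \cdot \frac{1}{5} \left(100 + 2190\right) = 43272 - \frac{1}{2} \cdot \frac{1}{5} \cdot 2290 = 43272 - 229 = 43043$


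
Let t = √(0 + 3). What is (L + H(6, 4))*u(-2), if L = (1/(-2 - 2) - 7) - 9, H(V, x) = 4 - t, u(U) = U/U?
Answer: -49/4 - √3 ≈ -13.982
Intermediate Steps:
t = √3 ≈ 1.7320
u(U) = 1
H(V, x) = 4 - √3
L = -65/4 (L = (1/(-4) - 7) - 9 = (-¼ - 7) - 9 = -29/4 - 9 = -65/4 ≈ -16.250)
(L + H(6, 4))*u(-2) = (-65/4 + (4 - √3))*1 = (-49/4 - √3)*1 = -49/4 - √3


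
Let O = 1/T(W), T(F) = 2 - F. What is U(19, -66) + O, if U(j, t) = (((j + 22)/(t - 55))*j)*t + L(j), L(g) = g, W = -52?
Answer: 263693/594 ≈ 443.93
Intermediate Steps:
U(j, t) = j + j*t*(22 + j)/(-55 + t) (U(j, t) = (((j + 22)/(t - 55))*j)*t + j = (((22 + j)/(-55 + t))*j)*t + j = (j*(22 + j)/(-55 + t))*t + j = j*t*(22 + j)/(-55 + t) + j = j + j*t*(22 + j)/(-55 + t))
O = 1/54 (O = 1/(2 - 1*(-52)) = 1/(2 + 52) = 1/54 ≈ 0.018519)
U(19, -66) + O = 19*(-55 + 23*(-66) + 19*(-66))/(-55 - 66) + 1/54 = 19*(-55 - 1518 - 1254)/(-121) + 1/54 = 19*(-1/121)*(-2827) + 1/54 = 4883/11 + 1/54 = 263693/594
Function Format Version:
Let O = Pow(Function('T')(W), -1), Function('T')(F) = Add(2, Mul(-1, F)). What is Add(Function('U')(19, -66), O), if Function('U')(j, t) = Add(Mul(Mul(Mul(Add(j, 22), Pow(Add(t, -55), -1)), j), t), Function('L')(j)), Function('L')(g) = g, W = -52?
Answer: Rational(263693, 594) ≈ 443.93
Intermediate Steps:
Function('U')(j, t) = Add(j, Mul(j, t, Pow(Add(-55, t), -1), Add(22, j))) (Function('U')(j, t) = Add(Mul(Mul(Mul(Add(j, 22), Pow(Add(t, -55), -1)), j), t), j) = Add(Mul(Mul(Mul(Add(22, j), Pow(Add(-55, t), -1)), j), t), j) = Add(Mul(Mul(Mul(Pow(Add(-55, t), -1), Add(22, j)), j), t), j) = Add(Mul(Mul(j, Pow(Add(-55, t), -1), Add(22, j)), t), j) = Add(Mul(j, t, Pow(Add(-55, t), -1), Add(22, j)), j) = Add(j, Mul(j, t, Pow(Add(-55, t), -1), Add(22, j))))
O = Rational(1, 54) (O = Pow(Add(2, Mul(-1, -52)), -1) = Pow(Add(2, 52), -1) = Pow(54, -1) = Rational(1, 54) ≈ 0.018519)
Add(Function('U')(19, -66), O) = Add(Mul(19, Pow(Add(-55, -66), -1), Add(-55, Mul(23, -66), Mul(19, -66))), Rational(1, 54)) = Add(Mul(19, Pow(-121, -1), Add(-55, -1518, -1254)), Rational(1, 54)) = Add(Mul(19, Rational(-1, 121), -2827), Rational(1, 54)) = Add(Rational(4883, 11), Rational(1, 54)) = Rational(263693, 594)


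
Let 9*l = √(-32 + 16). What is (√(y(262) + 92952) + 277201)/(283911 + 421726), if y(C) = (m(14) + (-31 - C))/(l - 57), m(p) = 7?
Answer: 277201/705637 + 3*√(4233262823270 + 1781560*I)/14285621065 ≈ 0.39327 + 9.0919e-11*I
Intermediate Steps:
l = 4*I/9 (l = √(-32 + 16)/9 = √(-16)/9 = (4*I)/9 = 4*I/9 ≈ 0.44444*I)
y(C) = 81*(-57 - 4*I/9)*(-24 - C)/263185 (y(C) = (7 + (-31 - C))/(4*I/9 - 57) = (-24 - C)/(-57 + 4*I/9) = (-24 - C)*(81*(-57 - 4*I/9)/263185) = 81*(-57 - 4*I/9)*(-24 - C)/263185)
(√(y(262) + 92952) + 277201)/(283911 + 421726) = (√(9*(24 + 262)*(513 + 4*I)/263185 + 92952) + 277201)/(283911 + 421726) = (√((9/263185)*286*(513 + 4*I) + 92952) + 277201)/705637 = (√((101574/20245 + 792*I/20245) + 92952) + 277201)*(1/705637) = (√(1881914814/20245 + 792*I/20245) + 277201)*(1/705637) = (277201 + √(1881914814/20245 + 792*I/20245))*(1/705637) = 277201/705637 + √(1881914814/20245 + 792*I/20245)/705637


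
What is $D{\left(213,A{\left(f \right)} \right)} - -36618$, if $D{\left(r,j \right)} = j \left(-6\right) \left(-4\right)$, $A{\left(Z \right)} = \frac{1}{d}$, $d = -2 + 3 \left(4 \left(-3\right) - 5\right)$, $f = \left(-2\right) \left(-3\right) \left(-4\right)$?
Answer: $\frac{1940730}{53} \approx 36618.0$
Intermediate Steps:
$f = -24$ ($f = 6 \left(-4\right) = -24$)
$d = -53$ ($d = -2 + 3 \left(-12 - 5\right) = -2 + 3 \left(-17\right) = -2 - 51 = -53$)
$A{\left(Z \right)} = - \frac{1}{53}$ ($A{\left(Z \right)} = \frac{1}{-53} = - \frac{1}{53}$)
$D{\left(r,j \right)} = 24 j$ ($D{\left(r,j \right)} = - 6 j \left(-4\right) = 24 j$)
$D{\left(213,A{\left(f \right)} \right)} - -36618 = 24 \left(- \frac{1}{53}\right) - -36618 = - \frac{24}{53} + 36618 = \frac{1940730}{53}$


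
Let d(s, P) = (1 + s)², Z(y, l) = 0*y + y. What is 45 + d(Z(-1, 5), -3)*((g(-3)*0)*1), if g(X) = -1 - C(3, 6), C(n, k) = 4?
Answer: 45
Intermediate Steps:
Z(y, l) = y (Z(y, l) = 0 + y = y)
g(X) = -5 (g(X) = -1 - 1*4 = -1 - 4 = -5)
45 + d(Z(-1, 5), -3)*((g(-3)*0)*1) = 45 + (1 - 1)²*(-5*0*1) = 45 + 0²*(0*1) = 45 + 0*0 = 45 + 0 = 45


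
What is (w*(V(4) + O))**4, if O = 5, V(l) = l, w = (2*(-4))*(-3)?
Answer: 2176782336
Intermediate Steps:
w = 24 (w = -8*(-3) = 24)
(w*(V(4) + O))**4 = (24*(4 + 5))**4 = (24*9)**4 = 216**4 = 2176782336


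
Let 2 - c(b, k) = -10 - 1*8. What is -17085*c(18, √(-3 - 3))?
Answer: -341700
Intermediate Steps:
c(b, k) = 20 (c(b, k) = 2 - (-10 - 1*8) = 2 - (-10 - 8) = 2 - 1*(-18) = 2 + 18 = 20)
-17085*c(18, √(-3 - 3)) = -17085*20 = -341700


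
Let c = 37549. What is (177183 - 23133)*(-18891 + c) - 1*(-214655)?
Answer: 2874479555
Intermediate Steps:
(177183 - 23133)*(-18891 + c) - 1*(-214655) = (177183 - 23133)*(-18891 + 37549) - 1*(-214655) = 154050*18658 + 214655 = 2874264900 + 214655 = 2874479555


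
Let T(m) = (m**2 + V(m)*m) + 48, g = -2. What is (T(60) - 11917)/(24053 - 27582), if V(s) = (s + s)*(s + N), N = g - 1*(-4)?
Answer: -438131/3529 ≈ -124.15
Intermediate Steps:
N = 2 (N = -2 - 1*(-4) = -2 + 4 = 2)
V(s) = 2*s*(2 + s) (V(s) = (s + s)*(s + 2) = (2*s)*(2 + s) = 2*s*(2 + s))
T(m) = 48 + m**2 + 2*m**2*(2 + m) (T(m) = (m**2 + (2*m*(2 + m))*m) + 48 = (m**2 + 2*m**2*(2 + m)) + 48 = 48 + m**2 + 2*m**2*(2 + m))
(T(60) - 11917)/(24053 - 27582) = ((48 + 2*60**3 + 5*60**2) - 11917)/(24053 - 27582) = ((48 + 2*216000 + 5*3600) - 11917)/(-3529) = ((48 + 432000 + 18000) - 11917)*(-1/3529) = (450048 - 11917)*(-1/3529) = 438131*(-1/3529) = -438131/3529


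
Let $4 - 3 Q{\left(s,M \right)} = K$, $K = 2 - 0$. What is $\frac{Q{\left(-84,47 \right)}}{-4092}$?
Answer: $- \frac{1}{6138} \approx -0.00016292$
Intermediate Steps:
$K = 2$ ($K = 2 + 0 = 2$)
$Q{\left(s,M \right)} = \frac{2}{3}$ ($Q{\left(s,M \right)} = \frac{4}{3} - \frac{2}{3} = \frac{2}{3}$)
$\frac{Q{\left(-84,47 \right)}}{-4092} = \frac{2}{3 \left(-4092\right)} = \frac{2}{3} \left(- \frac{1}{4092}\right) = - \frac{1}{6138}$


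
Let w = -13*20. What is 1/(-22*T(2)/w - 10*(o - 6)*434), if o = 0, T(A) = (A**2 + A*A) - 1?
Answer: 130/3385277 ≈ 3.8402e-5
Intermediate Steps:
T(A) = -1 + 2*A**2 (T(A) = (A**2 + A**2) - 1 = 2*A**2 - 1 = -1 + 2*A**2)
w = -260
1/(-22*T(2)/w - 10*(o - 6)*434) = 1/(-22/((-260/(-1 + 2*2**2))) - 10*(0 - 6)*434) = 1/(-22/((-260/(-1 + 2*4))) - 10*(-6)*434) = 1/(-22/((-260/(-1 + 8))) + 60*434) = 1/(-22/((-260/7)) + 26040) = 1/(-22/((-260*1/7)) + 26040) = 1/(-22/(-260/7) + 26040) = 1/(-22*(-7/260) + 26040) = 1/(77/130 + 26040) = 1/(3385277/130) = 130/3385277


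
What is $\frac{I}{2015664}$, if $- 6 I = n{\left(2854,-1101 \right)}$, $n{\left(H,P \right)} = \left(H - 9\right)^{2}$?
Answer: $- \frac{8094025}{12093984} \approx -0.66926$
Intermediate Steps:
$n{\left(H,P \right)} = \left(-9 + H\right)^{2}$
$I = - \frac{8094025}{6}$ ($I = - \frac{\left(-9 + 2854\right)^{2}}{6} = - \frac{2845^{2}}{6} = \left(- \frac{1}{6}\right) 8094025 = - \frac{8094025}{6} \approx -1.349 \cdot 10^{6}$)
$\frac{I}{2015664} = - \frac{8094025}{6 \cdot 2015664} = \left(- \frac{8094025}{6}\right) \frac{1}{2015664} = - \frac{8094025}{12093984}$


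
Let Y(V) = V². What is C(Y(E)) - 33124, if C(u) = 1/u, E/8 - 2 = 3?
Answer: -52998399/1600 ≈ -33124.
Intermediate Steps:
E = 40 (E = 16 + 8*3 = 16 + 24 = 40)
C(Y(E)) - 33124 = 1/(40²) - 33124 = 1/1600 - 33124 = -52998399/1600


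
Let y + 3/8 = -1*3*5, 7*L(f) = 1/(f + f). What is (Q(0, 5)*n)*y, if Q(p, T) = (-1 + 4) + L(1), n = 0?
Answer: 0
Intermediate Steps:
L(f) = 1/(14*f) (L(f) = 1/(7*(f + f)) = 1/(7*((2*f))) = (1/(2*f))/7 = 1/(14*f))
Q(p, T) = 43/14 (Q(p, T) = (-1 + 4) + (1/14)/1 = 3 + (1/14)*1 = 3 + 1/14 = 43/14)
y = -123/8 (y = -3/8 - 1*3*5 = -3/8 - 3*5 = -3/8 - 15 = -123/8 ≈ -15.375)
(Q(0, 5)*n)*y = ((43/14)*0)*(-123/8) = 0*(-123/8) = 0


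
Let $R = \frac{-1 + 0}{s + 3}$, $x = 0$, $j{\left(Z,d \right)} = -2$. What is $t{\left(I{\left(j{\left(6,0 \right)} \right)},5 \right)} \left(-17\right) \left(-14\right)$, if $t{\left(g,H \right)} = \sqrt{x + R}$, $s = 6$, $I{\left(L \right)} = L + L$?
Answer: $\frac{238 i}{3} \approx 79.333 i$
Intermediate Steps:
$I{\left(L \right)} = 2 L$
$R = - \frac{1}{9}$ ($R = \frac{-1 + 0}{6 + 3} = - \frac{1}{9} \approx -0.11111$)
$t{\left(g,H \right)} = \frac{i}{3}$ ($t{\left(g,H \right)} = \sqrt{0 - \frac{1}{9}} = \sqrt{- \frac{1}{9}} = \frac{i}{3}$)
$t{\left(I{\left(j{\left(6,0 \right)} \right)},5 \right)} \left(-17\right) \left(-14\right) = \frac{i}{3} \left(-17\right) \left(-14\right) = - \frac{17 i}{3} \left(-14\right) = \frac{238 i}{3}$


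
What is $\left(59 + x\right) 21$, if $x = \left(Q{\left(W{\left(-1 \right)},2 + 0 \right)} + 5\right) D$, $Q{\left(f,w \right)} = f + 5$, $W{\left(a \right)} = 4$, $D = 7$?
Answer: $3297$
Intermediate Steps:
$Q{\left(f,w \right)} = 5 + f$
$x = 98$ ($x = \left(\left(5 + 4\right) + 5\right) 7 = \left(9 + 5\right) 7 = 14 \cdot 7 = 98$)
$\left(59 + x\right) 21 = \left(59 + 98\right) 21 = 157 \cdot 21 = 3297$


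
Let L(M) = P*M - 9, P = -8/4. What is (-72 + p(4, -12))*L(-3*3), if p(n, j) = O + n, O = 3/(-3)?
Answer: -621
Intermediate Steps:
O = -1 (O = 3*(-1/3) = -1)
P = -2 (P = -8*1/4 = -2)
L(M) = -9 - 2*M (L(M) = -2*M - 9 = -9 - 2*M)
p(n, j) = -1 + n
(-72 + p(4, -12))*L(-3*3) = (-72 + (-1 + 4))*(-9 - (-6)*3) = (-72 + 3)*(-9 - 2*(-9)) = -69*(-9 + 18) = -69*9 = -621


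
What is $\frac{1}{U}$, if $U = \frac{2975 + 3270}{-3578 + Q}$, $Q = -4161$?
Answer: $- \frac{7739}{6245} \approx -1.2392$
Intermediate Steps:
$U = - \frac{6245}{7739}$ ($U = \frac{2975 + 3270}{-3578 - 4161} = \frac{6245}{-7739} = 6245 \left(- \frac{1}{7739}\right) = - \frac{6245}{7739} \approx -0.80695$)
$\frac{1}{U} = \frac{1}{- \frac{6245}{7739}} = - \frac{7739}{6245}$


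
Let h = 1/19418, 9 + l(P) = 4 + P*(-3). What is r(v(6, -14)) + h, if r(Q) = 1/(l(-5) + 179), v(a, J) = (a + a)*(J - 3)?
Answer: 2801/524286 ≈ 0.0053425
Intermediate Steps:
v(a, J) = 2*a*(-3 + J) (v(a, J) = (2*a)*(-3 + J) = 2*a*(-3 + J))
l(P) = -5 - 3*P (l(P) = -9 + (4 + P*(-3)) = -9 + (4 - 3*P) = -5 - 3*P)
h = 1/19418 ≈ 5.1499e-5
r(Q) = 1/189 (r(Q) = 1/((-5 - 3*(-5)) + 179) = 1/((-5 + 15) + 179) = 1/(10 + 179) = 1/189)
r(v(6, -14)) + h = 1/189 + 1/19418 = 2801/524286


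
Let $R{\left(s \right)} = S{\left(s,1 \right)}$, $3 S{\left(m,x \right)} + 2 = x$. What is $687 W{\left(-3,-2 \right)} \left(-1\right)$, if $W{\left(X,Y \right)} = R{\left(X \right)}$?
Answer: $229$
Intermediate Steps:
$S{\left(m,x \right)} = - \frac{2}{3} + \frac{x}{3}$
$R{\left(s \right)} = - \frac{1}{3}$ ($R{\left(s \right)} = - \frac{2}{3} + \frac{1}{3} \cdot 1 = - \frac{2}{3} + \frac{1}{3} = - \frac{1}{3}$)
$W{\left(X,Y \right)} = - \frac{1}{3}$
$687 W{\left(-3,-2 \right)} \left(-1\right) = 687 \left(\left(- \frac{1}{3}\right) \left(-1\right)\right) = 687 \cdot \frac{1}{3} = 229$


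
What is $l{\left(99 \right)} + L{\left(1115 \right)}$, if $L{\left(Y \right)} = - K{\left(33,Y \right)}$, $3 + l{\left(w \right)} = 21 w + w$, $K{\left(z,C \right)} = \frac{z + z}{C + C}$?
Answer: $\frac{2425092}{1115} \approx 2175.0$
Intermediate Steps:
$K{\left(z,C \right)} = \frac{z}{C}$ ($K{\left(z,C \right)} = \frac{2 z}{2 C} = 2 z \frac{1}{2 C} = \frac{z}{C}$)
$l{\left(w \right)} = -3 + 22 w$ ($l{\left(w \right)} = -3 + \left(21 w + w\right) = -3 + 22 w$)
$L{\left(Y \right)} = - \frac{33}{Y}$
$l{\left(99 \right)} + L{\left(1115 \right)} = \left(-3 + 22 \cdot 99\right) - \frac{33}{1115} = \left(-3 + 2178\right) - \frac{33}{1115} = 2175 - \frac{33}{1115} = \frac{2425092}{1115}$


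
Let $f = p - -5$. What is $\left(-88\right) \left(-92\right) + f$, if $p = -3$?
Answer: $8098$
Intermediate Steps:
$f = 2$ ($f = -3 - -5 = -3 + 5 = 2$)
$\left(-88\right) \left(-92\right) + f = \left(-88\right) \left(-92\right) + 2 = 8096 + 2 = 8098$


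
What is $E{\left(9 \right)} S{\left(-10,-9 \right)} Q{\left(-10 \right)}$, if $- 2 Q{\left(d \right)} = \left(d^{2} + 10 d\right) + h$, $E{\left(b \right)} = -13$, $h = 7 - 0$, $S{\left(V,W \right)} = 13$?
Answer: $\frac{1183}{2} \approx 591.5$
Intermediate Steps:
$h = 7$ ($h = 7 + 0 = 7$)
$Q{\left(d \right)} = - \frac{7}{2} - 5 d - \frac{d^{2}}{2}$ ($Q{\left(d \right)} = - \frac{\left(d^{2} + 10 d\right) + 7}{2} = - \frac{7 + d^{2} + 10 d}{2} = - \frac{7}{2} - 5 d - \frac{d^{2}}{2}$)
$E{\left(9 \right)} S{\left(-10,-9 \right)} Q{\left(-10 \right)} = \left(-13\right) 13 \left(- \frac{7}{2} - -50 - \frac{\left(-10\right)^{2}}{2}\right) = - 169 \left(- \frac{7}{2} + 50 - 50\right) = \left(-169\right) \left(- \frac{7}{2}\right) = \frac{1183}{2}$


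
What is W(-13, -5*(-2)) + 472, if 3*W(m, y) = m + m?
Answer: 1390/3 ≈ 463.33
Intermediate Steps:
W(m, y) = 2*m/3 (W(m, y) = (m + m)/3 = (2*m)/3 = 2*m/3)
W(-13, -5*(-2)) + 472 = (2/3)*(-13) + 472 = -26/3 + 472 = 1390/3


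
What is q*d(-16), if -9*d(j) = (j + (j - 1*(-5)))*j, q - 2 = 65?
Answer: -3216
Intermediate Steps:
q = 67 (q = 2 + 65 = 67)
d(j) = -j*(5 + 2*j)/9 (d(j) = -(j + (j - 1*(-5)))*j/9 = -(j + (j + 5))*j/9 = -(j + (5 + j))*j/9 = -(5 + 2*j)*j/9 = -j*(5 + 2*j)/9)
q*d(-16) = 67*(-⅑*(-16)*(5 + 2*(-16))) = 67*(-⅑*(-16)*(5 - 32)) = 67*(-⅑*(-16)*(-27)) = 67*(-48) = -3216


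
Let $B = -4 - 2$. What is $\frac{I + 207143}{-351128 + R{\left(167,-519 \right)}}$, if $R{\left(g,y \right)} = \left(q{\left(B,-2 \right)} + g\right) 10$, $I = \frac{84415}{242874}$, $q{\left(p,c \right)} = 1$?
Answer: $- \frac{4573612127}{7715621232} \approx -0.59277$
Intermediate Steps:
$B = -6$ ($B = -4 - 2 = -6$)
$I = \frac{84415}{242874}$ ($I = 84415 \cdot \frac{1}{242874} = \frac{84415}{242874} \approx 0.34757$)
$R{\left(g,y \right)} = 10 + 10 g$ ($R{\left(g,y \right)} = \left(1 + g\right) 10 = 10 + 10 g$)
$\frac{I + 207143}{-351128 + R{\left(167,-519 \right)}} = \frac{\frac{84415}{242874} + 207143}{-351128 + \left(10 + 10 \cdot 167\right)} = \frac{50309733397}{242874 \left(-351128 + \left(10 + 1670\right)\right)} = \frac{50309733397}{242874 \left(-351128 + 1680\right)} = \frac{50309733397}{242874 \left(-349448\right)} = \frac{50309733397}{242874} \left(- \frac{1}{349448}\right) = - \frac{4573612127}{7715621232}$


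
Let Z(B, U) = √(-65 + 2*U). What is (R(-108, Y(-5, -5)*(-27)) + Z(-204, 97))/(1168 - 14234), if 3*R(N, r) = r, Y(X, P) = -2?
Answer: -9/6533 - √129/13066 ≈ -0.0022469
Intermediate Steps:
R(N, r) = r/3
(R(-108, Y(-5, -5)*(-27)) + Z(-204, 97))/(1168 - 14234) = ((-2*(-27))/3 + √(-65 + 2*97))/(1168 - 14234) = ((⅓)*54 + √(-65 + 194))/(-13066) = (18 + √129)*(-1/13066) = -9/6533 - √129/13066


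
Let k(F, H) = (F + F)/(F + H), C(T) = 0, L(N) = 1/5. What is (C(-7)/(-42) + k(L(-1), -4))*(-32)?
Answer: 64/19 ≈ 3.3684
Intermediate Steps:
L(N) = ⅕
k(F, H) = 2*F/(F + H) (k(F, H) = (2*F)/(F + H) = 2*F/(F + H))
(C(-7)/(-42) + k(L(-1), -4))*(-32) = (0/(-42) + 2*(⅕)/(⅕ - 4))*(-32) = (0*(-1/42) + 2*(⅕)/(-19/5))*(-32) = (0 + 2*(⅕)*(-5/19))*(-32) = (0 - 2/19)*(-32) = -2/19*(-32) = 64/19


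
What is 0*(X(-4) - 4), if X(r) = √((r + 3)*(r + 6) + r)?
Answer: 0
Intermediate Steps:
X(r) = √(r + (3 + r)*(6 + r)) (X(r) = √((3 + r)*(6 + r) + r) = √(r + (3 + r)*(6 + r)))
0*(X(-4) - 4) = 0*(√(18 + (-4)² + 10*(-4)) - 4) = 0*(√(18 + 16 - 40) - 4) = 0*(√(-6) - 4) = 0*(I*√6 - 4) = 0*(-4 + I*√6) = 0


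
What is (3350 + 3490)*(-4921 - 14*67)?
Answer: -40075560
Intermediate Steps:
(3350 + 3490)*(-4921 - 14*67) = 6840*(-4921 - 938) = 6840*(-5859) = -40075560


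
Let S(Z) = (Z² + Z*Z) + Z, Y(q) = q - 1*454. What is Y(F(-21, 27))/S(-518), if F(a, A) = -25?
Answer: -479/536130 ≈ -0.00089344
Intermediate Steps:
Y(q) = -454 + q (Y(q) = q - 454 = -454 + q)
S(Z) = Z + 2*Z² (S(Z) = (Z² + Z²) + Z = 2*Z² + Z = Z + 2*Z²)
Y(F(-21, 27))/S(-518) = (-454 - 25)/((-518*(1 + 2*(-518)))) = -479*(-1/(518*(1 - 1036))) = -479/((-518*(-1035))) = -479/536130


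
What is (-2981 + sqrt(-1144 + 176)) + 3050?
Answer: 69 + 22*I*sqrt(2) ≈ 69.0 + 31.113*I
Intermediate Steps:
(-2981 + sqrt(-1144 + 176)) + 3050 = (-2981 + sqrt(-968)) + 3050 = (-2981 + 22*I*sqrt(2)) + 3050 = 69 + 22*I*sqrt(2)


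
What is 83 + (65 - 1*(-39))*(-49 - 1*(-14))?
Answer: -3557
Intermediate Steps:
83 + (65 - 1*(-39))*(-49 - 1*(-14)) = 83 + (65 + 39)*(-49 + 14) = 83 + 104*(-35) = 83 - 3640 = -3557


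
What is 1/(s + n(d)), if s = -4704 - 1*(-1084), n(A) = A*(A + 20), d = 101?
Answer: 1/8601 ≈ 0.00011627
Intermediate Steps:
n(A) = A*(20 + A)
s = -3620 (s = -4704 + 1084 = -3620)
1/(s + n(d)) = 1/(-3620 + 101*(20 + 101)) = 1/(-3620 + 101*121) = 1/(-3620 + 12221) = 1/8601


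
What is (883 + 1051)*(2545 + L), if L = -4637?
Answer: -4045928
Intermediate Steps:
(883 + 1051)*(2545 + L) = (883 + 1051)*(2545 - 4637) = 1934*(-2092) = -4045928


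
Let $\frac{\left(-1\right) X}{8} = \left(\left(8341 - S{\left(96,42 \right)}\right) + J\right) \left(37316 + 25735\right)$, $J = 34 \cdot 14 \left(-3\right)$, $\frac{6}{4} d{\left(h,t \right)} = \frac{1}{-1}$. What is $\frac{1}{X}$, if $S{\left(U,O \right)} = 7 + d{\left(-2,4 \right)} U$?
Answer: $- \frac{1}{3515723760} \approx -2.8444 \cdot 10^{-10}$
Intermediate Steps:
$d{\left(h,t \right)} = - \frac{2}{3}$ ($d{\left(h,t \right)} = \frac{2}{3 \left(-1\right)} = \frac{2}{3} \left(-1\right) = - \frac{2}{3}$)
$S{\left(U,O \right)} = 7 - \frac{2 U}{3}$
$J = -1428$ ($J = 476 \left(-3\right) = -1428$)
$X = -3515723760$ ($X = - 8 \left(\left(8341 - \left(7 - 64\right)\right) - 1428\right) \left(37316 + 25735\right) = - 8 \left(\left(8341 - \left(7 - 64\right)\right) - 1428\right) 63051 = - 8 \left(\left(8341 - -57\right) - 1428\right) 63051 = - 8 \left(\left(8341 + 57\right) - 1428\right) 63051 = - 8 \left(8398 - 1428\right) 63051 = - 8 \cdot 6970 \cdot 63051 = \left(-8\right) 439465470 = -3515723760$)
$\frac{1}{X} = \frac{1}{-3515723760} = - \frac{1}{3515723760}$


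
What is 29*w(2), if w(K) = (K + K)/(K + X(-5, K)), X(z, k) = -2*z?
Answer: 29/3 ≈ 9.6667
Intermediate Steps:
w(K) = 2*K/(10 + K) (w(K) = (K + K)/(K - 2*(-5)) = (2*K)/(K + 10) = (2*K)/(10 + K) = 2*K/(10 + K))
29*w(2) = 29*(2*2/(10 + 2)) = 29*(2*2/12) = 29*(2*2*(1/12)) = 29*(⅓) = 29/3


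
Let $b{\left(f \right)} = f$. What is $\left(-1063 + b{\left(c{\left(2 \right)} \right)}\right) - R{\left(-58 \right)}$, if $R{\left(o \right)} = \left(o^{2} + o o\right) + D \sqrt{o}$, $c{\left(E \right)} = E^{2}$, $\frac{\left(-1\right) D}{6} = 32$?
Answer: $-7787 + 192 i \sqrt{58} \approx -7787.0 + 1462.2 i$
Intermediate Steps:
$D = -192$ ($D = \left(-6\right) 32 = -192$)
$R{\left(o \right)} = - 192 \sqrt{o} + 2 o^{2}$ ($R{\left(o \right)} = \left(o^{2} + o o\right) - 192 \sqrt{o} = \left(o^{2} + o^{2}\right) - 192 \sqrt{o} = 2 o^{2} - 192 \sqrt{o} = - 192 \sqrt{o} + 2 o^{2}$)
$\left(-1063 + b{\left(c{\left(2 \right)} \right)}\right) - R{\left(-58 \right)} = \left(-1063 + 2^{2}\right) - \left(- 192 \sqrt{-58} + 2 \left(-58\right)^{2}\right) = \left(-1063 + 4\right) - \left(- 192 i \sqrt{58} + 2 \cdot 3364\right) = -1059 - \left(- 192 i \sqrt{58} + 6728\right) = -1059 - \left(6728 - 192 i \sqrt{58}\right) = -7787 + 192 i \sqrt{58}$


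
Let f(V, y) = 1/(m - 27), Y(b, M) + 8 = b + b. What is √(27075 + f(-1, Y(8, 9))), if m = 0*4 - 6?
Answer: √29484642/33 ≈ 164.54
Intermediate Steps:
m = -6 (m = 0 - 6 = -6)
Y(b, M) = -8 + 2*b (Y(b, M) = -8 + (b + b) = -8 + 2*b)
f(V, y) = -1/33 (f(V, y) = 1/(-6 - 27) = 1/(-33) = -1/33)
√(27075 + f(-1, Y(8, 9))) = √(27075 - 1/33) = √(893474/33) = √29484642/33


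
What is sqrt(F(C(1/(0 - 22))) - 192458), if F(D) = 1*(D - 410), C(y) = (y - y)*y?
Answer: 2*I*sqrt(48217) ≈ 439.17*I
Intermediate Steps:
C(y) = 0 (C(y) = 0*y = 0)
F(D) = -410 + D (F(D) = 1*(-410 + D) = -410 + D)
sqrt(F(C(1/(0 - 22))) - 192458) = sqrt((-410 + 0) - 192458) = sqrt(-410 - 192458) = sqrt(-192868) = 2*I*sqrt(48217)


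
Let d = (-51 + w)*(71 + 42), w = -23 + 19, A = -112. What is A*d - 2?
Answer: 696078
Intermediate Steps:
w = -4
d = -6215 (d = (-51 - 4)*(71 + 42) = -55*113 = -6215)
A*d - 2 = -112*(-6215) - 2 = 696080 - 2 = 696078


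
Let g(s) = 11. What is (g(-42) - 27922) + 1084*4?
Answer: -23575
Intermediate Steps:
(g(-42) - 27922) + 1084*4 = (11 - 27922) + 1084*4 = -27911 + 4336 = -23575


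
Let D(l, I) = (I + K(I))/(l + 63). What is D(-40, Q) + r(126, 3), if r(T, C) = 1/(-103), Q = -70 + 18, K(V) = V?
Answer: -10735/2369 ≈ -4.5314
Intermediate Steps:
Q = -52
r(T, C) = -1/103
D(l, I) = 2*I/(63 + l) (D(l, I) = (I + I)/(l + 63) = (2*I)/(63 + l) = 2*I/(63 + l))
D(-40, Q) + r(126, 3) = 2*(-52)/(63 - 40) - 1/103 = 2*(-52)/23 - 1/103 = 2*(-52)*(1/23) - 1/103 = -104/23 - 1/103 = -10735/2369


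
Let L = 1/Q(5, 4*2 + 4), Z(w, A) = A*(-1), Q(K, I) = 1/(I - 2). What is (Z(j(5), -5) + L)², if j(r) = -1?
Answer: 225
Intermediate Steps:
Q(K, I) = 1/(-2 + I)
Z(w, A) = -A
L = 10 (L = 1/(1/(-2 + (4*2 + 4))) = 1/(1/(-2 + (8 + 4))) = 1/(1/(-2 + 12)) = 1/(1/10) = 1/(⅒) = 10)
(Z(j(5), -5) + L)² = (-1*(-5) + 10)² = (5 + 10)² = 15² = 225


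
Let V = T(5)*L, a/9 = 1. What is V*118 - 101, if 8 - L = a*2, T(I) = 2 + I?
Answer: -8361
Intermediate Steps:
a = 9 (a = 9*1 = 9)
L = -10 (L = 8 - 9*2 = 8 - 1*18 = 8 - 18 = -10)
V = -70 (V = (2 + 5)*(-10) = 7*(-10) = -70)
V*118 - 101 = -70*118 - 101 = -8260 - 101 = -8361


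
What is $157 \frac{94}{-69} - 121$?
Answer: $- \frac{23107}{69} \approx -334.88$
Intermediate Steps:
$157 \frac{94}{-69} - 121 = 157 \cdot 94 \left(- \frac{1}{69}\right) - 121 = 157 \left(- \frac{94}{69}\right) - 121 = - \frac{14758}{69} - 121 = - \frac{23107}{69}$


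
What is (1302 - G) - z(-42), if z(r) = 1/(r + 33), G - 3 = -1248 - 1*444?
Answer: 26920/9 ≈ 2991.1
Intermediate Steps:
G = -1689 (G = 3 + (-1248 - 1*444) = 3 + (-1248 - 444) = 3 - 1692 = -1689)
z(r) = 1/(33 + r)
(1302 - G) - z(-42) = (1302 - 1*(-1689)) - 1/(33 - 42) = (1302 + 1689) - 1/(-9) = 2991 - 1*(-1/9) = 2991 + 1/9 = 26920/9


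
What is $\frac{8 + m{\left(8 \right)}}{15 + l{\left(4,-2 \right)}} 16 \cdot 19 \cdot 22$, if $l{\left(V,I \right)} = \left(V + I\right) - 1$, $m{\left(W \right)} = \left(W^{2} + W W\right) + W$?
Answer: $60192$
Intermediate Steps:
$m{\left(W \right)} = W + 2 W^{2}$ ($m{\left(W \right)} = \left(W^{2} + W^{2}\right) + W = 2 W^{2} + W = W + 2 W^{2}$)
$l{\left(V,I \right)} = -1 + I + V$ ($l{\left(V,I \right)} = \left(I + V\right) - 1 = -1 + I + V$)
$\frac{8 + m{\left(8 \right)}}{15 + l{\left(4,-2 \right)}} 16 \cdot 19 \cdot 22 = \frac{8 + 8 \left(1 + 2 \cdot 8\right)}{15 - -1} \cdot 16 \cdot 19 \cdot 22 = \frac{8 + 8 \left(1 + 16\right)}{15 + 1} \cdot 304 \cdot 22 = \frac{8 + 8 \cdot 17}{16} \cdot 6688 = \left(8 + 136\right) \frac{1}{16} \cdot 6688 = 144 \cdot \frac{1}{16} \cdot 6688 = 9 \cdot 6688 = 60192$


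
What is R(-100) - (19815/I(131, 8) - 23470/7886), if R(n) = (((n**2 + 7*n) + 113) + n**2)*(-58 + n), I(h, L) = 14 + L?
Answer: -266149887859/86746 ≈ -3.0682e+6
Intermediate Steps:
R(n) = (-58 + n)*(113 + 2*n**2 + 7*n) (R(n) = ((113 + n**2 + 7*n) + n**2)*(-58 + n) = (113 + 2*n**2 + 7*n)*(-58 + n) = (-58 + n)*(113 + 2*n**2 + 7*n))
R(-100) - (19815/I(131, 8) - 23470/7886) = (-6554 - 293*(-100) - 109*(-100)**2 + 2*(-100)**3) - (19815/(14 + 8) - 23470/7886) = (-6554 + 29300 - 109*10000 + 2*(-1000000)) - (19815/22 - 23470*1/7886) = (-6554 + 29300 - 1090000 - 2000000) - (19815*(1/22) - 11735/3943) = -3067254 - (19815/22 - 11735/3943) = -3067254 - 1*77872375/86746 = -3067254 - 77872375/86746 = -266149887859/86746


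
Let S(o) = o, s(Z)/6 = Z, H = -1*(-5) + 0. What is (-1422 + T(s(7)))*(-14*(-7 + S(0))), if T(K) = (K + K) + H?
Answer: -130634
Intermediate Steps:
H = 5 (H = 5 + 0 = 5)
s(Z) = 6*Z
T(K) = 5 + 2*K (T(K) = (K + K) + 5 = 2*K + 5 = 5 + 2*K)
(-1422 + T(s(7)))*(-14*(-7 + S(0))) = (-1422 + (5 + 2*(6*7)))*(-14*(-7 + 0)) = (-1422 + (5 + 2*42))*(-14*(-7)) = (-1422 + (5 + 84))*98 = (-1422 + 89)*98 = -1333*98 = -130634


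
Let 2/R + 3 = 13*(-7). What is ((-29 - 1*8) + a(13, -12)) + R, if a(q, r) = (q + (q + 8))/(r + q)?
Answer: -142/47 ≈ -3.0213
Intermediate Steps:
a(q, r) = (8 + 2*q)/(q + r) (a(q, r) = (q + (8 + q))/(q + r) = (8 + 2*q)/(q + r))
R = -1/47 (R = 2/(-3 + 13*(-7)) = 2/(-3 - 91) = 2/(-94) = 2*(-1/94) = -1/47 ≈ -0.021277)
((-29 - 1*8) + a(13, -12)) + R = ((-29 - 1*8) + 2*(4 + 13)/(13 - 12)) - 1/47 = ((-29 - 8) + 2*17/1) - 1/47 = (-37 + 2*1*17) - 1/47 = (-37 + 34) - 1/47 = -3 - 1/47 = -142/47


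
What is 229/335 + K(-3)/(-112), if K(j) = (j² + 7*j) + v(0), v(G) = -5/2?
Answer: 61011/75040 ≈ 0.81305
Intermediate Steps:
v(G) = -5/2 (v(G) = -5*½ = -5/2)
K(j) = -5/2 + j² + 7*j (K(j) = (j² + 7*j) - 5/2 = -5/2 + j² + 7*j)
229/335 + K(-3)/(-112) = 229/335 + (-5/2 + (-3)² + 7*(-3))/(-112) = 229*(1/335) + (-5/2 + 9 - 21)*(-1/112) = 229/335 - 29/2*(-1/112) = 229/335 + 29/224 = 61011/75040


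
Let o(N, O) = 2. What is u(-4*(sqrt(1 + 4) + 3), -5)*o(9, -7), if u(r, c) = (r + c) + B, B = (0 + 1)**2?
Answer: -32 - 8*sqrt(5) ≈ -49.889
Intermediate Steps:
B = 1 (B = 1**2 = 1)
u(r, c) = 1 + c + r (u(r, c) = (r + c) + 1 = (c + r) + 1 = 1 + c + r)
u(-4*(sqrt(1 + 4) + 3), -5)*o(9, -7) = (1 - 5 - 4*(sqrt(1 + 4) + 3))*2 = (1 - 5 - 4*(sqrt(5) + 3))*2 = (1 - 5 - 4*(3 + sqrt(5)))*2 = (1 - 5 + (-12 - 4*sqrt(5)))*2 = (-16 - 4*sqrt(5))*2 = -32 - 8*sqrt(5)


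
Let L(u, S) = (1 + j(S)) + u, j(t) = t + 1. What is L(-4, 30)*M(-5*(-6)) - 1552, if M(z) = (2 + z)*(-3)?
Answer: -4240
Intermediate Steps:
j(t) = 1 + t
M(z) = -6 - 3*z
L(u, S) = 2 + S + u (L(u, S) = (1 + (1 + S)) + u = (2 + S) + u = 2 + S + u)
L(-4, 30)*M(-5*(-6)) - 1552 = (2 + 30 - 4)*(-6 - (-15)*(-6)) - 1552 = 28*(-6 - 3*30) - 1552 = 28*(-6 - 90) - 1552 = 28*(-96) - 1552 = -2688 - 1552 = -4240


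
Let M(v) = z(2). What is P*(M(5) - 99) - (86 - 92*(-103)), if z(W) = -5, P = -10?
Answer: -8522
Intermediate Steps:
M(v) = -5
P*(M(5) - 99) - (86 - 92*(-103)) = -10*(-5 - 99) - (86 - 92*(-103)) = -10*(-104) - (86 + 9476) = 1040 - 1*9562 = 1040 - 9562 = -8522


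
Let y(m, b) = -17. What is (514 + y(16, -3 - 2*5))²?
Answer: 247009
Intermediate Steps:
(514 + y(16, -3 - 2*5))² = (514 - 17)² = 497² = 247009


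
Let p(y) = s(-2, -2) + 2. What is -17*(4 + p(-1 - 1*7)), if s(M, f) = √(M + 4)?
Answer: -102 - 17*√2 ≈ -126.04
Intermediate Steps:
s(M, f) = √(4 + M)
p(y) = 2 + √2 (p(y) = √(4 - 2) + 2 = √2 + 2 = 2 + √2)
-17*(4 + p(-1 - 1*7)) = -17*(4 + (2 + √2)) = -17*(6 + √2) = -102 - 17*√2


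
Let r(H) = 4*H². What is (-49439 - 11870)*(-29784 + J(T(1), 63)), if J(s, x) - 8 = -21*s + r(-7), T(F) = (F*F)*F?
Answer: 1814807709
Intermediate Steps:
T(F) = F³ (T(F) = F²*F = F³)
J(s, x) = 204 - 21*s (J(s, x) = 8 + (-21*s + 4*(-7)²) = 8 + (-21*s + 4*49) = 8 + (-21*s + 196) = 8 + (196 - 21*s) = 204 - 21*s)
(-49439 - 11870)*(-29784 + J(T(1), 63)) = (-49439 - 11870)*(-29784 + (204 - 21*1³)) = -61309*(-29784 + (204 - 21*1)) = -61309*(-29784 + (204 - 21)) = -61309*(-29784 + 183) = -61309*(-29601) = 1814807709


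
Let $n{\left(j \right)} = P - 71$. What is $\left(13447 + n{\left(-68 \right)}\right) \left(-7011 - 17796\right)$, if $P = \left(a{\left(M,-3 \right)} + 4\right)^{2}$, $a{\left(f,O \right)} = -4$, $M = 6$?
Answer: $-331818432$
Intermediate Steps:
$P = 0$ ($P = \left(-4 + 4\right)^{2} = 0^{2} = 0$)
$n{\left(j \right)} = -71$ ($n{\left(j \right)} = 0 - 71 = -71$)
$\left(13447 + n{\left(-68 \right)}\right) \left(-7011 - 17796\right) = \left(13447 - 71\right) \left(-7011 - 17796\right) = 13376 \left(-24807\right) = -331818432$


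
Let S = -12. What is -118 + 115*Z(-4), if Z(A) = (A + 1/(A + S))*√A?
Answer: -118 - 7475*I/8 ≈ -118.0 - 934.38*I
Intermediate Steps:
Z(A) = √A*(A + 1/(-12 + A)) (Z(A) = (A + 1/(A - 12))*√A = (A + 1/(-12 + A))*√A = √A*(A + 1/(-12 + A)))
-118 + 115*Z(-4) = -118 + 115*(√(-4)*(1 + (-4)² - 12*(-4))/(-12 - 4)) = -118 + 115*((2*I)*(1 + 16 + 48)/(-16)) = -118 + 115*((2*I)*(-1/16)*65) = -118 + 115*(-65*I/8) = -118 - 7475*I/8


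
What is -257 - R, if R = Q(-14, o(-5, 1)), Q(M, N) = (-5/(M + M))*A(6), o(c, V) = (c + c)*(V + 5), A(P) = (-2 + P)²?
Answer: -1819/7 ≈ -259.86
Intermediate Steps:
o(c, V) = 2*c*(5 + V) (o(c, V) = (2*c)*(5 + V) = 2*c*(5 + V))
Q(M, N) = -40/M (Q(M, N) = (-5/(M + M))*(-2 + 6)² = -5*1/(2*M)*4² = -5/(2*M)*16 = -40/M)
R = 20/7 (R = -40/(-14) = -40*(-1/14) = 20/7 ≈ 2.8571)
-257 - R = -257 - 1*20/7 = -257 - 20/7 = -1819/7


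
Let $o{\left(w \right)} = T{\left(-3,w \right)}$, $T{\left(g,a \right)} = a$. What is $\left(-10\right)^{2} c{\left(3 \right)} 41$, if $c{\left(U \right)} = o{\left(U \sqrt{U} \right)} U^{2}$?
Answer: $110700 \sqrt{3} \approx 1.9174 \cdot 10^{5}$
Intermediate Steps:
$o{\left(w \right)} = w$
$c{\left(U \right)} = U^{\frac{7}{2}}$ ($c{\left(U \right)} = U \sqrt{U} U^{2} = U^{\frac{3}{2}} U^{2} = U^{\frac{7}{2}}$)
$\left(-10\right)^{2} c{\left(3 \right)} 41 = \left(-10\right)^{2} \cdot 3^{\frac{7}{2}} \cdot 41 = 100 \cdot 27 \sqrt{3} \cdot 41 = 2700 \sqrt{3} \cdot 41 = 110700 \sqrt{3}$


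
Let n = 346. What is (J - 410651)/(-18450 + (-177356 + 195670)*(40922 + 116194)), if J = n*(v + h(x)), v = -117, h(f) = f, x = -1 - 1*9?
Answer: -151531/959134658 ≈ -0.00015799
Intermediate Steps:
x = -10 (x = -1 - 9 = -10)
J = -43942 (J = 346*(-117 - 10) = 346*(-127) = -43942)
(J - 410651)/(-18450 + (-177356 + 195670)*(40922 + 116194)) = (-43942 - 410651)/(-18450 + (-177356 + 195670)*(40922 + 116194)) = -454593/(-18450 + 18314*157116) = -454593/(-18450 + 2877422424) = -454593/2877403974 = -454593*1/2877403974 = -151531/959134658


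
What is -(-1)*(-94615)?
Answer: -94615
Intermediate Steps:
-(-1)*(-94615) = -1*94615 = -94615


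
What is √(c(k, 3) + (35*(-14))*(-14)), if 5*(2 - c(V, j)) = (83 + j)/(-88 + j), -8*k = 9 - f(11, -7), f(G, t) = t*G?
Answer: 2*√12394853/85 ≈ 82.838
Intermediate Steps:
f(G, t) = G*t
k = -43/4 (k = -(9 - 11*(-7))/8 = -(9 - 1*(-77))/8 = -(9 + 77)/8 = -⅛*86 = -43/4 ≈ -10.750)
c(V, j) = 2 - (83 + j)/(5*(-88 + j))
√(c(k, 3) + (35*(-14))*(-14)) = √(9*(-107 + 3)/(5*(-88 + 3)) + (35*(-14))*(-14)) = √((9/5)*(-104)/(-85) - 490*(-14)) = √((9/5)*(-1/85)*(-104) + 6860) = √(936/425 + 6860) = √(2916436/425) = 2*√12394853/85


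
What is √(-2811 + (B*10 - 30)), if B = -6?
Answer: I*√2901 ≈ 53.861*I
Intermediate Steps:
√(-2811 + (B*10 - 30)) = √(-2811 + (-6*10 - 30)) = √(-2811 + (-60 - 30)) = √(-2811 - 90) = √(-2901) = I*√2901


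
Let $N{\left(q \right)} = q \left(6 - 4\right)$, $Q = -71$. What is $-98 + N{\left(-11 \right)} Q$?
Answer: $1464$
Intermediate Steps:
$N{\left(q \right)} = 2 q$ ($N{\left(q \right)} = q 2 = 2 q$)
$-98 + N{\left(-11 \right)} Q = -98 + 2 \left(-11\right) \left(-71\right) = -98 - -1562 = -98 + 1562 = 1464$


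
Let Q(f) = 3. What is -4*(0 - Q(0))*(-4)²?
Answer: 192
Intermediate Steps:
-4*(0 - Q(0))*(-4)² = -4*(0 - 1*3)*(-4)² = -4*(0 - 3)*16 = -4*(-3)*16 = 12*16 = 192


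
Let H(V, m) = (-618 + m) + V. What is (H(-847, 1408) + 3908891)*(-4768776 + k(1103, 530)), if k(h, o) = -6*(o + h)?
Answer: -18678652522716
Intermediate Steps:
H(V, m) = -618 + V + m
k(h, o) = -6*h - 6*o (k(h, o) = -6*(h + o) = -6*h - 6*o)
(H(-847, 1408) + 3908891)*(-4768776 + k(1103, 530)) = ((-618 - 847 + 1408) + 3908891)*(-4768776 + (-6*1103 - 6*530)) = (-57 + 3908891)*(-4768776 + (-6618 - 3180)) = 3908834*(-4768776 - 9798) = 3908834*(-4778574) = -18678652522716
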